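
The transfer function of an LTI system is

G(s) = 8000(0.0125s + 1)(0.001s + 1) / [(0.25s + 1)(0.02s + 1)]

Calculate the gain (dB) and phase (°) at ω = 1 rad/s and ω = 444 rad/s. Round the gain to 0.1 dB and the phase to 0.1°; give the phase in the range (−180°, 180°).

ω = 1: 77.8 dB, -14.4°; ω = 444: 33.9 dB, -69.3°

At ω = 1 rad/s:
zero (1 + j1·0.0125) = 1 + j0.0125 → |·| ≈ 1.0001, ∠ ≈ 0.72°
zero (1 + j1·0.001) = 1 + j0.001 → |·| ≈ 1, ∠ ≈ 0.06°
pole (1 + j1·0.25) = 1 + j0.25 → |·| ≈ 1.0308, ∠ ≈ 14.04°
pole (1 + j1·0.02) = 1 + j0.02 → |·| ≈ 1.0002, ∠ ≈ 1.15°
|G| = 8000 · 1.0001 · 1 / (1.0308 · 1.0002) ≈ 7760.2
Gain = 20 log₁₀(7760.2) ≈ 77.80 dB
∠G = (0.72° + 0.06°) − (14.04° + 1.15°) = -14.41°

At ω = 444 rad/s:
zero (1 + j444·0.0125) = 1 + j5.55 → |·| ≈ 5.6394, ∠ ≈ 79.79°
zero (1 + j444·0.001) = 1 + j0.444 → |·| ≈ 1.0941, ∠ ≈ 23.94°
pole (1 + j444·0.25) = 1 + j111 → |·| ≈ 111, ∠ ≈ 89.48°
pole (1 + j444·0.02) = 1 + j8.88 → |·| ≈ 8.9361, ∠ ≈ 83.57°
|G| = 8000 · 5.6394 · 1.0941 / (111 · 8.9361) ≈ 49.763
Gain = 20 log₁₀(49.763) ≈ 33.94 dB
∠G = (79.79° + 23.94°) − (89.48° + 83.57°) = -69.32°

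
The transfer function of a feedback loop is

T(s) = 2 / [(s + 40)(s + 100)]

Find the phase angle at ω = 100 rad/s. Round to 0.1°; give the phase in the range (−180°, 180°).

-113.2°

At s = jω = j100:
pole (s+40): 40 + j100 → |·| = √(40²+100²) = √11600 ≈ 107.7, ∠ = arctan(100/40) ≈ 68.20°
pole (s+100): 100 + j100 → |·| = √(100²+100²) = √20000 ≈ 141.42, ∠ = arctan(100/100) ≈ 45.00°
∠T = 0.00° − 113.20° = -113.20°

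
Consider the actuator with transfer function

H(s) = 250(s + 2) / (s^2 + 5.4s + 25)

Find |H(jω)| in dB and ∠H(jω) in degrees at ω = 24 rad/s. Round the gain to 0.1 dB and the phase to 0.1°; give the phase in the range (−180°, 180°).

At s = jω = j24:
zero (s+2): 2 + j24 → |·| = √(2²+24²) = √580 ≈ 24.083, ∠ = arctan(24/2) ≈ 85.24°
quadratic: (j24)² + 5.4·j24 + 25 = -551 + j129.6 → |·| ≈ 566.04, ∠ ≈ 166.76°
|H| = 250 · 24.083 / 566.04 ≈ 10.637
Gain = 20 log₁₀(10.637) ≈ 20.54 dB
∠H = 85.24° − 166.76° = -81.52°

20.5 dB, -81.5°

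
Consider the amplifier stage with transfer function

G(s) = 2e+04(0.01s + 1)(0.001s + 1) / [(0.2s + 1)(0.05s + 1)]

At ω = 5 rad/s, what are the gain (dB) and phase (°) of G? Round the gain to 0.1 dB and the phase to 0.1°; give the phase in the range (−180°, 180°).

82.8 dB, -55.9°

At ω = 5 rad/s:
zero (1 + j5·0.01) = 1 + j0.05 → |·| ≈ 1.0012, ∠ ≈ 2.86°
zero (1 + j5·0.001) = 1 + j0.005 → |·| ≈ 1, ∠ ≈ 0.29°
pole (1 + j5·0.2) = 1 + j1 → |·| ≈ 1.4142, ∠ ≈ 45.00°
pole (1 + j5·0.05) = 1 + j0.25 → |·| ≈ 1.0308, ∠ ≈ 14.04°
|G| = 2e+04 · 1.0012 · 1 / (1.4142 · 1.0308) ≈ 13736
Gain = 20 log₁₀(13736) ≈ 82.76 dB
∠G = (2.86° + 0.29°) − (45.00° + 14.04°) = -55.89°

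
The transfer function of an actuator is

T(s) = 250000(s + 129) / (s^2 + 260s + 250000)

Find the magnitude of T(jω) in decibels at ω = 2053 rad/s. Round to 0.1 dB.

42.2 dB

At s = jω = j2053:
zero (s+129): 129 + j2053 → |·| = √(129²+2053²) = √4231450 ≈ 2057, ∠ = arctan(2053/129) ≈ 86.40°
quadratic: (j2053)² + 260·j2053 + 250000 = -3964809 + j533780 → |·| ≈ 4.0006e+06, ∠ ≈ 172.33°
|T| = 250000 · 2057 / 4.0006e+06 ≈ 128.54
Gain = 20 log₁₀(128.54) ≈ 42.18 dB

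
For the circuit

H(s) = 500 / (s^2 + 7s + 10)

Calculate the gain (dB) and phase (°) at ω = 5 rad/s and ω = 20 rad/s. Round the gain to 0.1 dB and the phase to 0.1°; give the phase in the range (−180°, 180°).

Substitute s = j5:
Numerator: 500 = 500 + j0
Denominator: (j5)^2 + 7(j5) + 10 = -15 + j35
|N| = √(500² + 0²) ≈ 500, ∠N ≈ 0.00°
|D| = √(15² + 35²) ≈ 38.079, ∠D ≈ 113.20°
|H| = 500 / 38.079 ≈ 13.131
Gain = 20 log₁₀(13.131) ≈ 22.37 dB
∠H = 0.00° − 113.20° = -113.20°

Substitute s = j20:
Numerator: 500 = 500 + j0
Denominator: (j20)^2 + 7(j20) + 10 = -390 + j140
|N| = √(500² + 0²) ≈ 500, ∠N ≈ 0.00°
|D| = √(390² + 140²) ≈ 414.37, ∠D ≈ 160.25°
|H| = 500 / 414.37 ≈ 1.2067
Gain = 20 log₁₀(1.2067) ≈ 1.63 dB
∠H = 0.00° − 160.25° = -160.25°

ω = 5: 22.4 dB, -113.2°; ω = 20: 1.6 dB, -160.3°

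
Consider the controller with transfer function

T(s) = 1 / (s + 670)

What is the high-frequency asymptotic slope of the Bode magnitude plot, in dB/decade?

Each pole contributes −20 dB/decade at high frequency; each zero contributes +20 dB/decade.
Net: 0 zero(s) − 1 pole(s) → -20 dB/decade.

-20 dB/decade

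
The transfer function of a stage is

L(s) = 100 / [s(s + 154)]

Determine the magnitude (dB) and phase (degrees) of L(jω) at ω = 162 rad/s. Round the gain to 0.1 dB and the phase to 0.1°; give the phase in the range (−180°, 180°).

-51.2 dB, -136.5°

At s = jω = j162:
pole (s+154): 154 + j162 → |·| = √(154²+162²) = √49960 ≈ 223.52, ∠ = arctan(162/154) ≈ 46.45°
pole at origin: |s| = 162, ∠ = 90.00° (in denominator)
|L| = 100 / 36210 ≈ 0.0027617
Gain = 20 log₁₀(0.0027617) ≈ -51.18 dB
∠L = 0.00° − 136.45° = -136.45°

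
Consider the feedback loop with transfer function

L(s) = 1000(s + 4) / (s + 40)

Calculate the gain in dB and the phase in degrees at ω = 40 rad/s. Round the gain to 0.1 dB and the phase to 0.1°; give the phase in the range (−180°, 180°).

At s = jω = j40:
zero (s+4): 4 + j40 → |·| = √(4²+40²) = √1616 ≈ 40.2, ∠ = arctan(40/4) ≈ 84.29°
pole (s+40): 40 + j40 → |·| = √(40²+40²) = √3200 ≈ 56.569, ∠ = arctan(40/40) ≈ 45.00°
|L| = 1000 · 40.2 / 56.569 ≈ 710.64
Gain = 20 log₁₀(710.64) ≈ 57.03 dB
∠L = 84.29° − 45.00° = 39.29°

57.0 dB, 39.3°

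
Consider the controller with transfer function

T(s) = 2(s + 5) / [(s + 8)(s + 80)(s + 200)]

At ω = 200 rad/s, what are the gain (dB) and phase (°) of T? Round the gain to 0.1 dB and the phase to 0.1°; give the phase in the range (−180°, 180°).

-89.7 dB, -112.3°

At s = jω = j200:
zero (s+5): 5 + j200 → |·| = √(5²+200²) = √40025 ≈ 200.06, ∠ = arctan(200/5) ≈ 88.57°
pole (s+8): 8 + j200 → |·| = √(8²+200²) = √40064 ≈ 200.16, ∠ = arctan(200/8) ≈ 87.71°
pole (s+80): 80 + j200 → |·| = √(80²+200²) = √46400 ≈ 215.41, ∠ = arctan(200/80) ≈ 68.20°
pole (s+200): 200 + j200 → |·| = √(200²+200²) = √80000 ≈ 282.84, ∠ = arctan(200/200) ≈ 45.00°
|T| = 2 · 200.06 / 1.2195e+07 ≈ 3.281e-05
Gain = 20 log₁₀(3.281e-05) ≈ -89.68 dB
∠T = 88.57° − 200.91° = -112.34°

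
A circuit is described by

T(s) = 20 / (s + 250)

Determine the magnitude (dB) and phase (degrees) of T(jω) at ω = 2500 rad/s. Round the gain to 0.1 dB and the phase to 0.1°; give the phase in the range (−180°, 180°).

-42.0 dB, -84.3°

Substitute s = j2500:
Numerator: 20 = 20 + j0
Denominator: (j2500) + 250 = 250 + j2500
|N| = √(20² + 0²) ≈ 20, ∠N ≈ 0.00°
|D| = √(250² + 2500²) ≈ 2512.5, ∠D ≈ 84.29°
|T| = 20 / 2512.5 ≈ 0.0079602
Gain = 20 log₁₀(0.0079602) ≈ -41.98 dB
∠T = 0.00° − 84.29° = -84.29°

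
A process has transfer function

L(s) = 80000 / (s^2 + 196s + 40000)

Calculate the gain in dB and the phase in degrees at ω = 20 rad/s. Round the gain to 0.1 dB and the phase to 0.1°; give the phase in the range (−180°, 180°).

6.1 dB, -5.7°

At s = jω = j20:
quadratic: (j20)² + 196·j20 + 40000 = 39600 + j3920 → |·| ≈ 39794, ∠ ≈ 5.65°
|L| = 80000 / 39794 ≈ 2.0104
Gain = 20 log₁₀(2.0104) ≈ 6.07 dB
∠L = 0.00° − 5.65° = -5.65°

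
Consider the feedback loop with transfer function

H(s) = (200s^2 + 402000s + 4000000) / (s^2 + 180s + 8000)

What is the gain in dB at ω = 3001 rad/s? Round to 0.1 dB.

47.6 dB

Substitute s = j3001:
Numerator: 200(j3001)^2 + 402000(j3001) + 4000000 = -1797200200 + j1206402000
Denominator: (j3001)^2 + 180(j3001) + 8000 = -8998001 + j540180
|N| = √(1797200200² + 1206402000²) ≈ 2.1646e+09, ∠N ≈ 146.13°
|D| = √(8998001² + 540180²) ≈ 9.0142e+06, ∠D ≈ 176.56°
|H| = 2.1646e+09 / 9.0142e+06 ≈ 240.13
Gain = 20 log₁₀(240.13) ≈ 47.61 dB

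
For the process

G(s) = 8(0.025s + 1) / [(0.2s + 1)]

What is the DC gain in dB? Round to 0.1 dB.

G(0) = 8 · 1 / 1 = 8
20 log₁₀(8) ≈ 18.06 dB

18.1 dB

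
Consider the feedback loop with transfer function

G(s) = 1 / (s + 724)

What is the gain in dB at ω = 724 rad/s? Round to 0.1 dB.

-60.2 dB

At s = jω = j724:
pole (s+724): 724 + j724 → |·| = √(724²+724²) = √1048352 ≈ 1023.9, ∠ = arctan(724/724) ≈ 45.00°
|G| = 1 / 1023.9 ≈ 0.00097666
Gain = 20 log₁₀(0.00097666) ≈ -60.21 dB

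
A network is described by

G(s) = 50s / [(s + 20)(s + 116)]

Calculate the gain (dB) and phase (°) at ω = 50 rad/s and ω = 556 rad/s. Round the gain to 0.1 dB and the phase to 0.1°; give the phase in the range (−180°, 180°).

At s = jω = j50:
zero at origin: s = j50 → |·| = 50, ∠ = 90.00°
pole (s+20): 20 + j50 → |·| = √(20²+50²) = √2900 ≈ 53.852, ∠ = arctan(50/20) ≈ 68.20°
pole (s+116): 116 + j50 → |·| = √(116²+50²) = √15956 ≈ 126.32, ∠ = arctan(50/116) ≈ 23.32°
|G| = 50 · 50 / 6802.6 ≈ 0.36751
Gain = 20 log₁₀(0.36751) ≈ -8.69 dB
∠G = 90.00° − 91.52° = -1.52°

At s = jω = j556:
zero at origin: s = j556 → |·| = 556, ∠ = 90.00°
pole (s+20): 20 + j556 → |·| = √(20²+556²) = √309536 ≈ 556.36, ∠ = arctan(556/20) ≈ 87.94°
pole (s+116): 116 + j556 → |·| = √(116²+556²) = √322592 ≈ 567.97, ∠ = arctan(556/116) ≈ 78.22°
|G| = 50 · 556 / 3.16e+05 ≈ 0.087975
Gain = 20 log₁₀(0.087975) ≈ -21.11 dB
∠G = 90.00° − 166.16° = -76.16°

ω = 50: -8.7 dB, -1.5°; ω = 556: -21.1 dB, -76.2°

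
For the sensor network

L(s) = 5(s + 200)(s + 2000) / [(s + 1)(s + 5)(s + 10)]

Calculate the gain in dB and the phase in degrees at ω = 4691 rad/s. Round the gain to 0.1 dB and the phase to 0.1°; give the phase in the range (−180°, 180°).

-58.7 dB, -115.3°

At s = jω = j4691:
zero (s+200): 200 + j4691 → |·| = √(200²+4691²) = √22045481 ≈ 4695.3, ∠ = arctan(4691/200) ≈ 87.56°
zero (s+2000): 2000 + j4691 → |·| = √(2000²+4691²) = √26005481 ≈ 5099.6, ∠ = arctan(4691/2000) ≈ 66.91°
pole (s+1): 1 + j4691 → |·| = √(1²+4691²) = √22005482 ≈ 4691, ∠ = arctan(4691/1) ≈ 89.99°
pole (s+5): 5 + j4691 → |·| = √(5²+4691²) = √22005506 ≈ 4691, ∠ = arctan(4691/5) ≈ 89.94°
pole (s+10): 10 + j4691 → |·| = √(10²+4691²) = √22005581 ≈ 4691, ∠ = arctan(4691/10) ≈ 89.88°
|L| = 5 · 2.3944e+07 / 1.0323e+11 ≈ 0.0011597
Gain = 20 log₁₀(0.0011597) ≈ -58.71 dB
∠L = 154.47° − 269.81° = -115.34°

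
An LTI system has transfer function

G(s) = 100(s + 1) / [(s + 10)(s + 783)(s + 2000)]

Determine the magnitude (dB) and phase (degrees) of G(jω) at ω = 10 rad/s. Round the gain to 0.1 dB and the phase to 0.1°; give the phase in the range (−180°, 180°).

At s = jω = j10:
zero (s+1): 1 + j10 → |·| = √(1²+10²) = √101 ≈ 10.05, ∠ = arctan(10/1) ≈ 84.29°
pole (s+10): 10 + j10 → |·| = √(10²+10²) = √200 ≈ 14.142, ∠ = arctan(10/10) ≈ 45.00°
pole (s+783): 783 + j10 → |·| = √(783²+10²) = √613189 ≈ 783.06, ∠ = arctan(10/783) ≈ 0.73°
pole (s+2000): 2000 + j10 → |·| = √(2000²+10²) = √4000100 ≈ 2000, ∠ = arctan(10/2000) ≈ 0.29°
|G| = 100 · 10.05 / 2.2148e+07 ≈ 4.5377e-05
Gain = 20 log₁₀(4.5377e-05) ≈ -86.86 dB
∠G = 84.29° − 46.02° = 38.27°

-86.9 dB, 38.3°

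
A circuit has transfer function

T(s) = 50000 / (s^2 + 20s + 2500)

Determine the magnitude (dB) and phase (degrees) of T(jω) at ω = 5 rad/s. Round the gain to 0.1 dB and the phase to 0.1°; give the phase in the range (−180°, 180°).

26.1 dB, -2.3°

At s = jω = j5:
quadratic: (j5)² + 20·j5 + 2500 = 2475 + j100 → |·| ≈ 2477, ∠ ≈ 2.31°
|T| = 50000 / 2477 ≈ 20.186
Gain = 20 log₁₀(20.186) ≈ 26.10 dB
∠T = 0.00° − 2.31° = -2.31°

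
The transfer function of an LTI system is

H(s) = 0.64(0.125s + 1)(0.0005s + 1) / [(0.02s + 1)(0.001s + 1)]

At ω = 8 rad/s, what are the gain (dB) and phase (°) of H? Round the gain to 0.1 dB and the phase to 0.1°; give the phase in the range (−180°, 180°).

At ω = 8 rad/s:
zero (1 + j8·0.125) = 1 + j1 → |·| ≈ 1.4142, ∠ ≈ 45.00°
zero (1 + j8·0.0005) = 1 + j0.004 → |·| ≈ 1, ∠ ≈ 0.23°
pole (1 + j8·0.02) = 1 + j0.16 → |·| ≈ 1.0127, ∠ ≈ 9.09°
pole (1 + j8·0.001) = 1 + j0.008 → |·| ≈ 1, ∠ ≈ 0.46°
|H| = 0.64 · 1.4142 · 1 / (1.0127 · 1) ≈ 0.89374
Gain = 20 log₁₀(0.89374) ≈ -0.98 dB
∠H = (45.00° + 0.23°) − (9.09° + 0.46°) = 35.68°

-1.0 dB, 35.7°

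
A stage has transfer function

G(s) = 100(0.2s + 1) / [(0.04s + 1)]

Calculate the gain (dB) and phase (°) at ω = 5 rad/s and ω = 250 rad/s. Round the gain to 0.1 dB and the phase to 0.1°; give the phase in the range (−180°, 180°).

ω = 5: 42.8 dB, 33.7°; ω = 250: 53.9 dB, 4.6°

At ω = 5 rad/s:
zero (1 + j5·0.2) = 1 + j1 → |·| ≈ 1.4142, ∠ ≈ 45.00°
pole (1 + j5·0.04) = 1 + j0.2 → |·| ≈ 1.0198, ∠ ≈ 11.31°
|G| = 100 · 1.4142 / (1.0198) ≈ 138.67
Gain = 20 log₁₀(138.67) ≈ 42.84 dB
∠G = (45.00°) − (11.31°) = 33.69°

At ω = 250 rad/s:
zero (1 + j250·0.2) = 1 + j50 → |·| ≈ 50.01, ∠ ≈ 88.85°
pole (1 + j250·0.04) = 1 + j10 → |·| ≈ 10.05, ∠ ≈ 84.29°
|G| = 100 · 50.01 / (10.05) ≈ 497.61
Gain = 20 log₁₀(497.61) ≈ 53.94 dB
∠G = (88.85°) − (84.29°) = 4.56°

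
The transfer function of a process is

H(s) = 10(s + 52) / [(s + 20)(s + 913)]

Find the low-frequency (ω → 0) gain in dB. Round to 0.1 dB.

-30.9 dB

H(0) = 10·52 / (20·913) ≈ 0.028478
20 log₁₀(0.028478) ≈ -30.91 dB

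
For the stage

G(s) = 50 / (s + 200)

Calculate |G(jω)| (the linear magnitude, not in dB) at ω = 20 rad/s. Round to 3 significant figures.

At s = jω = j20:
pole (s+200): 200 + j20 → |·| = √(200²+20²) = √40400 ≈ 201, ∠ = arctan(20/200) ≈ 5.71°
|G| = 50 / 201 ≈ 0.24876

0.249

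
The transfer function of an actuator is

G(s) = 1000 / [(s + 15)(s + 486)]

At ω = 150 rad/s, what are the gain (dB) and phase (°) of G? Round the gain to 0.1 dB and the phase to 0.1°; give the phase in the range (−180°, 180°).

At s = jω = j150:
pole (s+15): 15 + j150 → |·| = √(15²+150²) = √22725 ≈ 150.75, ∠ = arctan(150/15) ≈ 84.29°
pole (s+486): 486 + j150 → |·| = √(486²+150²) = √258696 ≈ 508.62, ∠ = arctan(150/486) ≈ 17.15°
|G| = 1000 / 76674 ≈ 0.013042
Gain = 20 log₁₀(0.013042) ≈ -37.69 dB
∠G = 0.00° − 101.44° = -101.44°

-37.7 dB, -101.4°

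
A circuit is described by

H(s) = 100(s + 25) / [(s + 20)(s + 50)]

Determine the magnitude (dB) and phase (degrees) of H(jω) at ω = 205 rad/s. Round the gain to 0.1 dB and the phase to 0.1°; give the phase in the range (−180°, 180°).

At s = jω = j205:
zero (s+25): 25 + j205 → |·| = √(25²+205²) = √42650 ≈ 206.52, ∠ = arctan(205/25) ≈ 83.05°
pole (s+20): 20 + j205 → |·| = √(20²+205²) = √42425 ≈ 205.97, ∠ = arctan(205/20) ≈ 84.43°
pole (s+50): 50 + j205 → |·| = √(50²+205²) = √44525 ≈ 211.01, ∠ = arctan(205/50) ≈ 76.29°
|H| = 100 · 206.52 / 43462 ≈ 0.47517
Gain = 20 log₁₀(0.47517) ≈ -6.46 dB
∠H = 83.05° − 160.72° = -77.67°

-6.5 dB, -77.7°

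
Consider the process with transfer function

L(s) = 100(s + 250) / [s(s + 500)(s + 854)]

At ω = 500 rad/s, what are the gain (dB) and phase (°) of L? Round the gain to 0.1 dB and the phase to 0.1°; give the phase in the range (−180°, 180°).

-75.9 dB, -101.9°

At s = jω = j500:
zero (s+250): 250 + j500 → |·| = √(250²+500²) = √312500 ≈ 559.02, ∠ = arctan(500/250) ≈ 63.43°
pole (s+500): 500 + j500 → |·| = √(500²+500²) = √500000 ≈ 707.11, ∠ = arctan(500/500) ≈ 45.00°
pole (s+854): 854 + j500 → |·| = √(854²+500²) = √979316 ≈ 989.6, ∠ = arctan(500/854) ≈ 30.35°
pole at origin: |s| = 500, ∠ = 90.00° (in denominator)
|L| = 100 · 559.02 / 3.4988e+08 ≈ 0.00015977
Gain = 20 log₁₀(0.00015977) ≈ -75.93 dB
∠L = 63.43° − 165.35° = -101.92°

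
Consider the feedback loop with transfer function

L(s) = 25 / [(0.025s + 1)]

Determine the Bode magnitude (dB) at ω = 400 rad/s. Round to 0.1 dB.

At ω = 400 rad/s:
pole (1 + j400·0.025) = 1 + j10 → |·| ≈ 10.05, ∠ ≈ 84.29°
|L| = 25 · 1 / (10.05) ≈ 2.4876
Gain = 20 log₁₀(2.4876) ≈ 7.92 dB

7.9 dB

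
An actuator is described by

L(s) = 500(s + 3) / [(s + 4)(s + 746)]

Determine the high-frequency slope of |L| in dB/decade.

Each pole contributes −20 dB/decade at high frequency; each zero contributes +20 dB/decade.
Net: 1 zero(s) − 2 pole(s) → -20 dB/decade.

-20 dB/decade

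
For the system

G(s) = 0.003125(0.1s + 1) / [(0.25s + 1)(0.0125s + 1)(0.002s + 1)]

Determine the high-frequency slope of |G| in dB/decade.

Each pole contributes −20 dB/decade at high frequency; each zero contributes +20 dB/decade.
Net: 1 zero(s) − 3 pole(s) → -40 dB/decade.

-40 dB/decade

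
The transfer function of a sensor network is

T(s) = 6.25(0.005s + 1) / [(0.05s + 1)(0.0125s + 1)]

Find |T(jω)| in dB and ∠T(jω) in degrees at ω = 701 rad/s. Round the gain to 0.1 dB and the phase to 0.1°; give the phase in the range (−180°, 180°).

At ω = 701 rad/s:
zero (1 + j701·0.005) = 1 + j3.505 → |·| ≈ 3.6449, ∠ ≈ 74.08°
pole (1 + j701·0.05) = 1 + j35.05 → |·| ≈ 35.064, ∠ ≈ 88.37°
pole (1 + j701·0.0125) = 1 + j8.7625 → |·| ≈ 8.8194, ∠ ≈ 83.49°
|T| = 6.25 · 3.6449 / (35.064 · 8.8194) ≈ 0.073666
Gain = 20 log₁₀(0.073666) ≈ -22.65 dB
∠T = (74.08°) − (88.37° + 83.49°) = -97.78°

-22.7 dB, -97.8°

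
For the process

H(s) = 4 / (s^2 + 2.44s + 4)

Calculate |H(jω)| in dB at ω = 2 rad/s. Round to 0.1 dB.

-1.7 dB

At s = jω = j2:
quadratic: (j2)² + 2.44·j2 + 4 = 0 + j4.88 → |·| ≈ 4.88, ∠ ≈ 90.00°
|H| = 4 / 4.88 ≈ 0.81967
Gain = 20 log₁₀(0.81967) ≈ -1.73 dB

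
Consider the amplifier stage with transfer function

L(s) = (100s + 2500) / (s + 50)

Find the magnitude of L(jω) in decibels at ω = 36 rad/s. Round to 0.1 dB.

37.0 dB

Substitute s = j36:
Numerator: 100(j36) + 2500 = 2500 + j3600
Denominator: (j36) + 50 = 50 + j36
|N| = √(2500² + 3600²) ≈ 4382.9, ∠N ≈ 55.22°
|D| = √(50² + 36²) ≈ 61.612, ∠D ≈ 35.75°
|L| = 4382.9 / 61.612 ≈ 71.137
Gain = 20 log₁₀(71.137) ≈ 37.04 dB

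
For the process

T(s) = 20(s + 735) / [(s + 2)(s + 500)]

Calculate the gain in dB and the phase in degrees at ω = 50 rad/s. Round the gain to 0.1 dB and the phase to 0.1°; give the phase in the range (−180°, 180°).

-4.6 dB, -89.5°

At s = jω = j50:
zero (s+735): 735 + j50 → |·| = √(735²+50²) = √542725 ≈ 736.7, ∠ = arctan(50/735) ≈ 3.89°
pole (s+2): 2 + j50 → |·| = √(2²+50²) = √2504 ≈ 50.04, ∠ = arctan(50/2) ≈ 87.71°
pole (s+500): 500 + j50 → |·| = √(500²+50²) = √252500 ≈ 502.49, ∠ = arctan(50/500) ≈ 5.71°
|T| = 20 · 736.7 / 25145 ≈ 0.58596
Gain = 20 log₁₀(0.58596) ≈ -4.64 dB
∠T = 3.89° − 93.42° = -89.53°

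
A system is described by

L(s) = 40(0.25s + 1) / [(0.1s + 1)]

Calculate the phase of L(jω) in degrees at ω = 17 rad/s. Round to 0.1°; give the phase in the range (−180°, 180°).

17.2°

At ω = 17 rad/s:
zero (1 + j17·0.25) = 1 + j4.25 → |·| ≈ 4.3661, ∠ ≈ 76.76°
pole (1 + j17·0.1) = 1 + j1.7 → |·| ≈ 1.9723, ∠ ≈ 59.53°
∠L = (76.76°) − (59.53°) = 17.23°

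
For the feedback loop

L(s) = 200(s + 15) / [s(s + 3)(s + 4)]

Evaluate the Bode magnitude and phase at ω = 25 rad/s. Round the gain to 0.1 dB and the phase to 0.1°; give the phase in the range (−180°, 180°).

At s = jω = j25:
zero (s+15): 15 + j25 → |·| = √(15²+25²) = √850 ≈ 29.155, ∠ = arctan(25/15) ≈ 59.04°
pole (s+3): 3 + j25 → |·| = √(3²+25²) = √634 ≈ 25.179, ∠ = arctan(25/3) ≈ 83.16°
pole (s+4): 4 + j25 → |·| = √(4²+25²) = √641 ≈ 25.318, ∠ = arctan(25/4) ≈ 80.91°
pole at origin: |s| = 25, ∠ = 90.00° (in denominator)
|L| = 200 · 29.155 / 15937 ≈ 0.36588
Gain = 20 log₁₀(0.36588) ≈ -8.73 dB
∠L = 59.04° − 254.07° = -195.03° ≡ 164.97° (principal value)

-8.7 dB, 165.0°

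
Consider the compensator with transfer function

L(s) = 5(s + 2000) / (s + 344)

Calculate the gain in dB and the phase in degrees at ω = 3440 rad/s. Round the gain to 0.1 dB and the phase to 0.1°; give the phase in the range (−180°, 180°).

15.2 dB, -24.5°

At s = jω = j3440:
zero (s+2000): 2000 + j3440 → |·| = √(2000²+3440²) = √15833600 ≈ 3979.1, ∠ = arctan(3440/2000) ≈ 59.83°
pole (s+344): 344 + j3440 → |·| = √(344²+3440²) = √11951936 ≈ 3457.2, ∠ = arctan(3440/344) ≈ 84.29°
|L| = 5 · 3979.1 / 3457.2 ≈ 5.7548
Gain = 20 log₁₀(5.7548) ≈ 15.20 dB
∠L = 59.83° − 84.29° = -24.46°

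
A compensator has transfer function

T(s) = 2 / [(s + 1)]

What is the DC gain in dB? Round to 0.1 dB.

6.0 dB

T(0) = 2 · 1 / 1 = 2
20 log₁₀(2) ≈ 6.02 dB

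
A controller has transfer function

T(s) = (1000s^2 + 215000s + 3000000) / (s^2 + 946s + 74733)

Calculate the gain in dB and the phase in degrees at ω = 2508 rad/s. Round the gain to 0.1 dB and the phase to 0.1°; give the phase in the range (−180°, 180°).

Substitute s = j2508:
Numerator: 1000(j2508)^2 + 215000(j2508) + 3000000 = -6287064000 + j539220000
Denominator: (j2508)^2 + 946(j2508) + 74733 = -6215331 + j2372568
|N| = √(6287064000² + 539220000²) ≈ 6.3101e+09, ∠N ≈ 175.10°
|D| = √(6215331² + 2372568²) ≈ 6.6528e+06, ∠D ≈ 159.11°
|T| = 6.3101e+09 / 6.6528e+06 ≈ 948.49
Gain = 20 log₁₀(948.49) ≈ 59.54 dB
∠T = 175.10° − 159.11° = 15.99°

59.5 dB, 16.0°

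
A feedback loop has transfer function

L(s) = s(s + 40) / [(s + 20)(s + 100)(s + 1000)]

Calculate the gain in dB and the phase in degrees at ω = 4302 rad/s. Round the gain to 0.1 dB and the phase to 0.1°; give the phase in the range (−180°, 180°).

-72.9 dB, -75.8°

At s = jω = j4302:
zero (s+40): 40 + j4302 → |·| = √(40²+4302²) = √18508804 ≈ 4302.2, ∠ = arctan(4302/40) ≈ 89.47°
zero at origin: s = j4302 → |·| = 4302, ∠ = 90.00°
pole (s+20): 20 + j4302 → |·| = √(20²+4302²) = √18507604 ≈ 4302, ∠ = arctan(4302/20) ≈ 89.73°
pole (s+100): 100 + j4302 → |·| = √(100²+4302²) = √18517204 ≈ 4303.2, ∠ = arctan(4302/100) ≈ 88.67°
pole (s+1000): 1000 + j4302 → |·| = √(1000²+4302²) = √19507204 ≈ 4416.7, ∠ = arctan(4302/1000) ≈ 76.91°
|L| = 1 · 1.8508e+07 / 8.1764e+10 ≈ 0.00022636
Gain = 20 log₁₀(0.00022636) ≈ -72.90 dB
∠L = 179.47° − 255.31° = -75.84°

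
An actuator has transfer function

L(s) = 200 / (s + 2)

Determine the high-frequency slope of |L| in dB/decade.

Each pole contributes −20 dB/decade at high frequency; each zero contributes +20 dB/decade.
Net: 0 zero(s) − 1 pole(s) → -20 dB/decade.

-20 dB/decade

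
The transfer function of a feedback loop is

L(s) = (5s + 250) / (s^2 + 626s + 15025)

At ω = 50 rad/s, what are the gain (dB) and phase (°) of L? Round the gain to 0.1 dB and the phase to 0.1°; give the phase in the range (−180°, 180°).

-39.6 dB, -23.2°

Substitute s = j50:
Numerator: 5(j50) + 250 = 250 + j250
Denominator: (j50)^2 + 626(j50) + 15025 = 12525 + j31300
|N| = √(250² + 250²) ≈ 353.55, ∠N ≈ 45.00°
|D| = √(12525² + 31300²) ≈ 33713, ∠D ≈ 68.19°
|L| = 353.55 / 33713 ≈ 0.010487
Gain = 20 log₁₀(0.010487) ≈ -39.59 dB
∠L = 45.00° − 68.19° = -23.19°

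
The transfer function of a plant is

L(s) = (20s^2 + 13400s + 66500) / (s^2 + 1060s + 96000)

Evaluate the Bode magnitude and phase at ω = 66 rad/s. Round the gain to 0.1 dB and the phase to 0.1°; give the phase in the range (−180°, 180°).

Substitute s = j66:
Numerator: 20(j66)^2 + 13400(j66) + 66500 = -20620 + j884400
Denominator: (j66)^2 + 1060(j66) + 96000 = 91644 + j69960
|N| = √(20620² + 884400²) ≈ 8.8464e+05, ∠N ≈ 91.34°
|D| = √(91644² + 69960²) ≈ 1.153e+05, ∠D ≈ 37.36°
|L| = 8.8464e+05 / 1.153e+05 ≈ 7.6725
Gain = 20 log₁₀(7.6725) ≈ 17.70 dB
∠L = 91.34° − 37.36° = 53.98°

17.7 dB, 54.0°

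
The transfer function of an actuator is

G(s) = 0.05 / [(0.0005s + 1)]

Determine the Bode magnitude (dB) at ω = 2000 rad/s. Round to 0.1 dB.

At ω = 2000 rad/s:
pole (1 + j2000·0.0005) = 1 + j1 → |·| ≈ 1.4142, ∠ ≈ 45.00°
|G| = 0.05 · 1 / (1.4142) ≈ 0.035356
Gain = 20 log₁₀(0.035356) ≈ -29.03 dB

-29.0 dB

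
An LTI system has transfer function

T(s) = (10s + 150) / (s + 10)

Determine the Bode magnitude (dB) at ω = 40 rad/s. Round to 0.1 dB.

Substitute s = j40:
Numerator: 10(j40) + 150 = 150 + j400
Denominator: (j40) + 10 = 10 + j40
|N| = √(150² + 400²) ≈ 427.2, ∠N ≈ 69.44°
|D| = √(10² + 40²) ≈ 41.231, ∠D ≈ 75.96°
|T| = 427.2 / 41.231 ≈ 10.361
Gain = 20 log₁₀(10.361) ≈ 20.31 dB

20.3 dB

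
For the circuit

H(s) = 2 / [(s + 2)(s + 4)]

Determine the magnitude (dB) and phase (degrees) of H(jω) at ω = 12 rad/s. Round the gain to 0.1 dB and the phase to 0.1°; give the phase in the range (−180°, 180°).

-37.7 dB, -152.1°

At s = jω = j12:
pole (s+2): 2 + j12 → |·| = √(2²+12²) = √148 ≈ 12.166, ∠ = arctan(12/2) ≈ 80.54°
pole (s+4): 4 + j12 → |·| = √(4²+12²) = √160 ≈ 12.649, ∠ = arctan(12/4) ≈ 71.57°
|H| = 2 / 153.89 ≈ 0.012996
Gain = 20 log₁₀(0.012996) ≈ -37.72 dB
∠H = 0.00° − 152.11° = -152.11°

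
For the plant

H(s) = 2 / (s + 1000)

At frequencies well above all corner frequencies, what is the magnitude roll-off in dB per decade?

-20 dB/decade

Each pole contributes −20 dB/decade at high frequency; each zero contributes +20 dB/decade.
Net: 0 zero(s) − 1 pole(s) → -20 dB/decade.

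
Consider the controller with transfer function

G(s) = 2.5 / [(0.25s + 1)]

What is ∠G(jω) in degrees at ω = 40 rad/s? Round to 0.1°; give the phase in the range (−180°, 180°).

At ω = 40 rad/s:
pole (1 + j40·0.25) = 1 + j10 → |·| ≈ 10.05, ∠ ≈ 84.29°
∠G = (0°) − (84.29°) = -84.29°

-84.3°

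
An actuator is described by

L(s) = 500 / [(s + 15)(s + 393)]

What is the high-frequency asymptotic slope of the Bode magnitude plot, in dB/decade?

-40 dB/decade

Each pole contributes −20 dB/decade at high frequency; each zero contributes +20 dB/decade.
Net: 0 zero(s) − 2 pole(s) → -40 dB/decade.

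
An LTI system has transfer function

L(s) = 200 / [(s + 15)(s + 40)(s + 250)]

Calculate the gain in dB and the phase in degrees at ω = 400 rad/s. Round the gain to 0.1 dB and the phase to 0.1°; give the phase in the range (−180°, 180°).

-111.6 dB, 129.9°

At s = jω = j400:
pole (s+15): 15 + j400 → |·| = √(15²+400²) = √160225 ≈ 400.28, ∠ = arctan(400/15) ≈ 87.85°
pole (s+40): 40 + j400 → |·| = √(40²+400²) = √161600 ≈ 402, ∠ = arctan(400/40) ≈ 84.29°
pole (s+250): 250 + j400 → |·| = √(250²+400²) = √222500 ≈ 471.7, ∠ = arctan(400/250) ≈ 57.99°
|L| = 200 / 7.5902e+07 ≈ 2.635e-06
Gain = 20 log₁₀(2.635e-06) ≈ -111.58 dB
∠L = 0.00° − 230.13° = -230.13° ≡ 129.87° (principal value)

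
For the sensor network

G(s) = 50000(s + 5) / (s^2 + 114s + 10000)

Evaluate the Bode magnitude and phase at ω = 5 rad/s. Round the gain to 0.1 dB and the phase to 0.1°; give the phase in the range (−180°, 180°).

31.0 dB, 41.7°

At s = jω = j5:
zero (s+5): 5 + j5 → |·| = √(5²+5²) = √50 ≈ 7.0711, ∠ = arctan(5/5) ≈ 45.00°
quadratic: (j5)² + 114·j5 + 10000 = 9975 + j570 → |·| ≈ 9991.3, ∠ ≈ 3.27°
|G| = 50000 · 7.0711 / 9991.3 ≈ 35.386
Gain = 20 log₁₀(35.386) ≈ 30.98 dB
∠G = 45.00° − 3.27° = 41.73°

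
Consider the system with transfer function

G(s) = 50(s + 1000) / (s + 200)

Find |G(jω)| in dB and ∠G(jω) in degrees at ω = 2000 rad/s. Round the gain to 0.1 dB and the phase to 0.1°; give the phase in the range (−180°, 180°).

At s = jω = j2000:
zero (s+1000): 1000 + j2000 → |·| = √(1000²+2000²) = √5000000 ≈ 2236.1, ∠ = arctan(2000/1000) ≈ 63.43°
pole (s+200): 200 + j2000 → |·| = √(200²+2000²) = √4040000 ≈ 2010, ∠ = arctan(2000/200) ≈ 84.29°
|G| = 50 · 2236.1 / 2010 ≈ 55.624
Gain = 20 log₁₀(55.624) ≈ 34.91 dB
∠G = 63.43° − 84.29° = -20.86°

34.9 dB, -20.9°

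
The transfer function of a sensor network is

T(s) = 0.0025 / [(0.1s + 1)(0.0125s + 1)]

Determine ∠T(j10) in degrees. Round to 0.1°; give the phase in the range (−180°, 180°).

At ω = 10 rad/s:
pole (1 + j10·0.1) = 1 + j1 → |·| ≈ 1.4142, ∠ ≈ 45.00°
pole (1 + j10·0.0125) = 1 + j0.125 → |·| ≈ 1.0078, ∠ ≈ 7.13°
∠T = (0°) − (45.00° + 7.13°) = -52.13°

-52.1°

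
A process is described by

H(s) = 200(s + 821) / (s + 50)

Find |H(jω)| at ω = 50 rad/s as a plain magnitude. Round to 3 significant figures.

2.33e+03

At s = jω = j50:
zero (s+821): 821 + j50 → |·| = √(821²+50²) = √676541 ≈ 822.52, ∠ = arctan(50/821) ≈ 3.49°
pole (s+50): 50 + j50 → |·| = √(50²+50²) = √5000 ≈ 70.711, ∠ = arctan(50/50) ≈ 45.00°
|H| = 200 · 822.52 / 70.711 ≈ 2326.4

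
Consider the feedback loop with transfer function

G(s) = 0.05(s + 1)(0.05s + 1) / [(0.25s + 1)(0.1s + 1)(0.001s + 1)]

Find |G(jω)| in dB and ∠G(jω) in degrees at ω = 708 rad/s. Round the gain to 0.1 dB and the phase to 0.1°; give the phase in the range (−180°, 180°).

At ω = 708 rad/s:
zero (1 + j708·1) = 1 + j708 → |·| ≈ 708, ∠ ≈ 89.92°
zero (1 + j708·0.05) = 1 + j35.4 → |·| ≈ 35.414, ∠ ≈ 88.38°
pole (1 + j708·0.25) = 1 + j177 → |·| ≈ 177, ∠ ≈ 89.68°
pole (1 + j708·0.1) = 1 + j70.8 → |·| ≈ 70.807, ∠ ≈ 89.19°
pole (1 + j708·0.001) = 1 + j0.708 → |·| ≈ 1.2253, ∠ ≈ 35.30°
|G| = 0.05 · 708 · 35.414 / (177 · 70.807 · 1.2253) ≈ 0.081637
Gain = 20 log₁₀(0.081637) ≈ -21.76 dB
∠G = (89.92° + 88.38°) − (89.68° + 89.19° + 35.30°) = -35.87°

-21.8 dB, -35.9°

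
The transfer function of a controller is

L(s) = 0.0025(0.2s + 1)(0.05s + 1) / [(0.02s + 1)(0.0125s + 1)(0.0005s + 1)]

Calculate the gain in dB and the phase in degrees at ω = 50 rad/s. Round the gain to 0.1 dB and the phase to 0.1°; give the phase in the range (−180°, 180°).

At ω = 50 rad/s:
zero (1 + j50·0.2) = 1 + j10 → |·| ≈ 10.05, ∠ ≈ 84.29°
zero (1 + j50·0.05) = 1 + j2.5 → |·| ≈ 2.6926, ∠ ≈ 68.20°
pole (1 + j50·0.02) = 1 + j1 → |·| ≈ 1.4142, ∠ ≈ 45.00°
pole (1 + j50·0.0125) = 1 + j0.625 → |·| ≈ 1.1792, ∠ ≈ 32.01°
pole (1 + j50·0.0005) = 1 + j0.025 → |·| ≈ 1.0003, ∠ ≈ 1.43°
|L| = 0.0025 · 10.05 · 2.6926 / (1.4142 · 1.1792 · 1.0003) ≈ 0.040555
Gain = 20 log₁₀(0.040555) ≈ -27.84 dB
∠L = (84.29° + 68.20°) − (45.00° + 32.01° + 1.43°) = 74.05°

-27.8 dB, 74.1°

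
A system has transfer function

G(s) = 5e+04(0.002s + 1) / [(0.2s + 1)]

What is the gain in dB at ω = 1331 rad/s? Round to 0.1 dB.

54.6 dB

At ω = 1331 rad/s:
zero (1 + j1331·0.002) = 1 + j2.662 → |·| ≈ 2.8436, ∠ ≈ 69.41°
pole (1 + j1331·0.2) = 1 + j266.2 → |·| ≈ 266.2, ∠ ≈ 89.78°
|G| = 5e+04 · 2.8436 / (266.2) ≈ 534.11
Gain = 20 log₁₀(534.11) ≈ 54.55 dB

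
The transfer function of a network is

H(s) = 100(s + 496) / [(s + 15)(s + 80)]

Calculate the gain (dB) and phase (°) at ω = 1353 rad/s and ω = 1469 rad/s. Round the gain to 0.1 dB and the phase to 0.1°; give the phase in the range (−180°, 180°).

At s = jω = j1353:
zero (s+496): 496 + j1353 → |·| = √(496²+1353²) = √2076625 ≈ 1441, ∠ = arctan(1353/496) ≈ 69.87°
pole (s+15): 15 + j1353 → |·| = √(15²+1353²) = √1830834 ≈ 1353.1, ∠ = arctan(1353/15) ≈ 89.36°
pole (s+80): 80 + j1353 → |·| = √(80²+1353²) = √1837009 ≈ 1355.4, ∠ = arctan(1353/80) ≈ 86.62°
|H| = 100 · 1441 / 1.834e+06 ≈ 0.078571
Gain = 20 log₁₀(0.078571) ≈ -22.09 dB
∠H = 69.87° − 175.98° = -106.11°

At s = jω = j1469:
zero (s+496): 496 + j1469 → |·| = √(496²+1469²) = √2403977 ≈ 1550.5, ∠ = arctan(1469/496) ≈ 71.34°
pole (s+15): 15 + j1469 → |·| = √(15²+1469²) = √2158186 ≈ 1469.1, ∠ = arctan(1469/15) ≈ 89.41°
pole (s+80): 80 + j1469 → |·| = √(80²+1469²) = √2164361 ≈ 1471.2, ∠ = arctan(1469/80) ≈ 86.88°
|H| = 100 · 1550.5 / 2.1613e+06 ≈ 0.071739
Gain = 20 log₁₀(0.071739) ≈ -22.88 dB
∠H = 71.34° − 176.29° = -104.95°

ω = 1353: -22.1 dB, -106.1°; ω = 1469: -22.9 dB, -105.0°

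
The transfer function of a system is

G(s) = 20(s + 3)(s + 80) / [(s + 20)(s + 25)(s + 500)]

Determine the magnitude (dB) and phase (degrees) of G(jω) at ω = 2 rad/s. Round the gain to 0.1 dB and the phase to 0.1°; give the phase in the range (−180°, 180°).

At s = jω = j2:
zero (s+3): 3 + j2 → |·| = √(3²+2²) = √13 ≈ 3.6056, ∠ = arctan(2/3) ≈ 33.69°
zero (s+80): 80 + j2 → |·| = √(80²+2²) = √6404 ≈ 80.025, ∠ = arctan(2/80) ≈ 1.43°
pole (s+20): 20 + j2 → |·| = √(20²+2²) = √404 ≈ 20.1, ∠ = arctan(2/20) ≈ 5.71°
pole (s+25): 25 + j2 → |·| = √(25²+2²) = √629 ≈ 25.08, ∠ = arctan(2/25) ≈ 4.57°
pole (s+500): 500 + j2 → |·| = √(500²+2²) = √250004 ≈ 500, ∠ = arctan(2/500) ≈ 0.23°
|G| = 20 · 288.54 / 2.5205e+05 ≈ 0.022895
Gain = 20 log₁₀(0.022895) ≈ -32.81 dB
∠G = 35.12° − 10.51° = 24.61°

-32.8 dB, 24.6°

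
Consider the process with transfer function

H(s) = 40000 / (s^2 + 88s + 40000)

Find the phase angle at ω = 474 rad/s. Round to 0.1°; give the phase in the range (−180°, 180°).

-167.3°

At s = jω = j474:
quadratic: (j474)² + 88·j474 + 40000 = -184676 + j41712 → |·| ≈ 1.8933e+05, ∠ ≈ 167.27°
∠H = 0.00° − 167.27° = -167.27°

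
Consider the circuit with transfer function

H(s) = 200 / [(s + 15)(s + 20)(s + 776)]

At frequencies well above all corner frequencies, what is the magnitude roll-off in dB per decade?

-60 dB/decade

Each pole contributes −20 dB/decade at high frequency; each zero contributes +20 dB/decade.
Net: 0 zero(s) − 3 pole(s) → -60 dB/decade.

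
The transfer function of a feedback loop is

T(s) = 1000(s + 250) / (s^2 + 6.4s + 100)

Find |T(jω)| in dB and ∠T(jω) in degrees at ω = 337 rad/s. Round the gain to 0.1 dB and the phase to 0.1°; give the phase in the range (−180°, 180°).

At s = jω = j337:
zero (s+250): 250 + j337 → |·| = √(250²+337²) = √176069 ≈ 419.61, ∠ = arctan(337/250) ≈ 53.43°
quadratic: (j337)² + 6.4·j337 + 100 = -113469 + j2156.8 → |·| ≈ 1.1349e+05, ∠ ≈ 178.91°
|T| = 1000 · 419.61 / 1.1349e+05 ≈ 3.6973
Gain = 20 log₁₀(3.6973) ≈ 11.36 dB
∠T = 53.43° − 178.91° = -125.48°

11.4 dB, -125.5°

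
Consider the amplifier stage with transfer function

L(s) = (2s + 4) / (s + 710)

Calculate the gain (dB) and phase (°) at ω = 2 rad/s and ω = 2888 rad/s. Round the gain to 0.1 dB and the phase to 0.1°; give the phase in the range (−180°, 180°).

Substitute s = j2:
Numerator: 2(j2) + 4 = 4 + j4
Denominator: (j2) + 710 = 710 + j2
|N| = √(4² + 4²) ≈ 5.6569, ∠N ≈ 45.00°
|D| = √(710² + 2²) ≈ 710, ∠D ≈ 0.16°
|L| = 5.6569 / 710 ≈ 0.0079675
Gain = 20 log₁₀(0.0079675) ≈ -41.97 dB
∠L = 45.00° − 0.16° = 44.84°

Substitute s = j2888:
Numerator: 2(j2888) + 4 = 4 + j5776
Denominator: (j2888) + 710 = 710 + j2888
|N| = √(4² + 5776²) ≈ 5776, ∠N ≈ 89.96°
|D| = √(710² + 2888²) ≈ 2974, ∠D ≈ 76.19°
|L| = 5776 / 2974 ≈ 1.9422
Gain = 20 log₁₀(1.9422) ≈ 5.77 dB
∠L = 89.96° − 76.19° = 13.77°

ω = 2: -42.0 dB, 44.8°; ω = 2888: 5.8 dB, 13.8°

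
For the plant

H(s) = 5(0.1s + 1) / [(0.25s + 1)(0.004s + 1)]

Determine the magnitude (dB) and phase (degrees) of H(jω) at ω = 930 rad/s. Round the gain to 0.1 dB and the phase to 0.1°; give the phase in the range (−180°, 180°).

At ω = 930 rad/s:
zero (1 + j930·0.1) = 1 + j93 → |·| ≈ 93.005, ∠ ≈ 89.38°
pole (1 + j930·0.25) = 1 + j232.5 → |·| ≈ 232.5, ∠ ≈ 89.75°
pole (1 + j930·0.004) = 1 + j3.72 → |·| ≈ 3.8521, ∠ ≈ 74.95°
|H| = 5 · 93.005 / (232.5 · 3.8521) ≈ 0.51923
Gain = 20 log₁₀(0.51923) ≈ -5.69 dB
∠H = (89.38°) − (89.75° + 74.95°) = -75.32°

-5.7 dB, -75.3°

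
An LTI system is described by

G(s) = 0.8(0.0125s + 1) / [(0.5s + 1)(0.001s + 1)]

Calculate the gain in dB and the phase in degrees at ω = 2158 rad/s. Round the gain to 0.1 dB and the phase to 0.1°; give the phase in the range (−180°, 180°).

-41.5 dB, -67.2°

At ω = 2158 rad/s:
zero (1 + j2158·0.0125) = 1 + j26.975 → |·| ≈ 26.994, ∠ ≈ 87.88°
pole (1 + j2158·0.5) = 1 + j1079 → |·| ≈ 1079, ∠ ≈ 89.95°
pole (1 + j2158·0.001) = 1 + j2.158 → |·| ≈ 2.3784, ∠ ≈ 65.14°
|G| = 0.8 · 26.994 / (1079 · 2.3784) ≈ 0.0084149
Gain = 20 log₁₀(0.0084149) ≈ -41.50 dB
∠G = (87.88°) − (89.95° + 65.14°) = -67.21°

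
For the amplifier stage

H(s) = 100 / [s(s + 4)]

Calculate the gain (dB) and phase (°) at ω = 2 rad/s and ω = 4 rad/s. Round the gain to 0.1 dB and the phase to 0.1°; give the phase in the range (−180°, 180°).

ω = 2: 21.0 dB, -116.6°; ω = 4: 12.9 dB, -135.0°

At s = jω = j2:
pole (s+4): 4 + j2 → |·| = √(4²+2²) = √20 ≈ 4.4721, ∠ = arctan(2/4) ≈ 26.57°
pole at origin: |s| = 2, ∠ = 90.00° (in denominator)
|H| = 100 / 8.9442 ≈ 11.18
Gain = 20 log₁₀(11.18) ≈ 20.97 dB
∠H = 0.00° − 116.57° = -116.57°

At s = jω = j4:
pole (s+4): 4 + j4 → |·| = √(4²+4²) = √32 ≈ 5.6569, ∠ = arctan(4/4) ≈ 45.00°
pole at origin: |s| = 4, ∠ = 90.00° (in denominator)
|H| = 100 / 22.628 ≈ 4.4193
Gain = 20 log₁₀(4.4193) ≈ 12.91 dB
∠H = 0.00° − 135.00° = -135.00°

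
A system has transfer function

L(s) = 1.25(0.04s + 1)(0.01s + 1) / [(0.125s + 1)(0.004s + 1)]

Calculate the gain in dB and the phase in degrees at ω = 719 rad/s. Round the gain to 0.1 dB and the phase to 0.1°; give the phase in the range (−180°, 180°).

At ω = 719 rad/s:
zero (1 + j719·0.04) = 1 + j28.76 → |·| ≈ 28.777, ∠ ≈ 88.01°
zero (1 + j719·0.01) = 1 + j7.19 → |·| ≈ 7.2592, ∠ ≈ 82.08°
pole (1 + j719·0.125) = 1 + j89.875 → |·| ≈ 89.881, ∠ ≈ 89.36°
pole (1 + j719·0.004) = 1 + j2.876 → |·| ≈ 3.0449, ∠ ≈ 70.83°
|L| = 1.25 · 28.777 · 7.2592 / (89.881 · 3.0449) ≈ 0.95412
Gain = 20 log₁₀(0.95412) ≈ -0.41 dB
∠L = (88.01° + 82.08°) − (89.36° + 70.83°) = 9.90°

-0.4 dB, 9.9°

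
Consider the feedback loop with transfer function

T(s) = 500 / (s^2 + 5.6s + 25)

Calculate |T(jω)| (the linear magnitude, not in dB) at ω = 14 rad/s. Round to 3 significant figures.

2.66

At s = jω = j14:
quadratic: (j14)² + 5.6·j14 + 25 = -171 + j78.4 → |·| ≈ 188.12, ∠ ≈ 155.37°
|T| = 500 / 188.12 ≈ 2.6579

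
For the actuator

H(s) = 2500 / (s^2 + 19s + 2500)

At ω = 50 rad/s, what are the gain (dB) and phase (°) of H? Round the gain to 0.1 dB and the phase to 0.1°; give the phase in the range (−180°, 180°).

8.4 dB, -90.0°

At s = jω = j50:
quadratic: (j50)² + 19·j50 + 2500 = 0 + j950 → |·| ≈ 950, ∠ ≈ 90.00°
|H| = 2500 / 950 ≈ 2.6316
Gain = 20 log₁₀(2.6316) ≈ 8.40 dB
∠H = 0.00° − 90.00° = -90.00°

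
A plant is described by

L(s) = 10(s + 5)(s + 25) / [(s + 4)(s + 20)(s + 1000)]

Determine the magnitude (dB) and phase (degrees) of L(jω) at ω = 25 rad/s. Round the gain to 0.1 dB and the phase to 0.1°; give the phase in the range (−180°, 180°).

At s = jω = j25:
zero (s+5): 5 + j25 → |·| = √(5²+25²) = √650 ≈ 25.495, ∠ = arctan(25/5) ≈ 78.69°
zero (s+25): 25 + j25 → |·| = √(25²+25²) = √1250 ≈ 35.355, ∠ = arctan(25/25) ≈ 45.00°
pole (s+4): 4 + j25 → |·| = √(4²+25²) = √641 ≈ 25.318, ∠ = arctan(25/4) ≈ 80.91°
pole (s+20): 20 + j25 → |·| = √(20²+25²) = √1025 ≈ 32.016, ∠ = arctan(25/20) ≈ 51.34°
pole (s+1000): 1000 + j25 → |·| = √(1000²+25²) = √1000625 ≈ 1000.3, ∠ = arctan(25/1000) ≈ 1.43°
|L| = 10 · 901.38 / 8.1082e+05 ≈ 0.011117
Gain = 20 log₁₀(0.011117) ≈ -39.08 dB
∠L = 123.69° − 133.68° = -9.99°

-39.1 dB, -10.0°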